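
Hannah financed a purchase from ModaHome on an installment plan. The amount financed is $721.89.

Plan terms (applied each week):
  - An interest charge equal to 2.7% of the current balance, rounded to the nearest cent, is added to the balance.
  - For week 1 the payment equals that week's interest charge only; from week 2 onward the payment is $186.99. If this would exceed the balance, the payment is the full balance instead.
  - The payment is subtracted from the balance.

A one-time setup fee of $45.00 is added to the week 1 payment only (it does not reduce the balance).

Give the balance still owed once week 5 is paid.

$24.26

Week 1: opening $721.89; interest $19.49 → $741.38; payment $19.49 (+ $45.00 fee); balance $721.89
Week 2: opening $721.89; interest $19.49 → $741.38; payment $186.99; balance $554.39
Week 3: opening $554.39; interest $14.97 → $569.36; payment $186.99; balance $382.37
Week 4: opening $382.37; interest $10.32 → $392.69; payment $186.99; balance $205.70
Week 5: opening $205.70; interest $5.55 → $211.25; payment $186.99; balance $24.26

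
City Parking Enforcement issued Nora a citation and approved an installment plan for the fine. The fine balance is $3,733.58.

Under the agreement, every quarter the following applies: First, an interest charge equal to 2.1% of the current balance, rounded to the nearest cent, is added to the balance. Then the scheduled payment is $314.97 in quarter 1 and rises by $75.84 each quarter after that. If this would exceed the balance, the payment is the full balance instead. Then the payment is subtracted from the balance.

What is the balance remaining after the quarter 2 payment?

$3,179.65

Quarter 1: opening $3,733.58; interest $78.41 → $3,811.99; payment $314.97; balance $3,497.02
Quarter 2: opening $3,497.02; interest $73.44 → $3,570.46; payment $390.81; balance $3,179.65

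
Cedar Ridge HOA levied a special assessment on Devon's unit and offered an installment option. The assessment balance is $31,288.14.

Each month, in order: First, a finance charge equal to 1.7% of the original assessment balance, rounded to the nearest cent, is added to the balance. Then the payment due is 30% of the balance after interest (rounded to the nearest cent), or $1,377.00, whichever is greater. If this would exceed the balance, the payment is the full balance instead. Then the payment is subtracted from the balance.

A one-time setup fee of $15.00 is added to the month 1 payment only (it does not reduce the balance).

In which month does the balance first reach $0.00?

Month 1: $31,288.14 +$531.90 interest = $31,820.04; pay $9,546.01 (+ $15.00 fee) → $22,274.03
Month 2: $22,274.03 +$531.90 interest = $22,805.93; pay $6,841.78 → $15,964.15
Month 3: $15,964.15 +$531.90 interest = $16,496.05; pay $4,948.82 → $11,547.23
Month 4: $11,547.23 +$531.90 interest = $12,079.13; pay $3,623.74 → $8,455.39
Month 5: $8,455.39 +$531.90 interest = $8,987.29; pay $2,696.19 → $6,291.10
Month 6: $6,291.10 +$531.90 interest = $6,823.00; pay $2,046.90 → $4,776.10
Month 7: $4,776.10 +$531.90 interest = $5,308.00; pay $1,592.40 → $3,715.60
Month 8: $3,715.60 +$531.90 interest = $4,247.50; pay $1,377.00 → $2,870.50
Month 9: $2,870.50 +$531.90 interest = $3,402.40; pay $1,377.00 → $2,025.40
Month 10: $2,025.40 +$531.90 interest = $2,557.30; pay $1,377.00 → $1,180.30
Month 11: $1,180.30 +$531.90 interest = $1,712.20; pay $1,377.00 → $335.20
Month 12: $335.20 +$531.90 interest = $867.10; pay $867.10 → $0.00
Balance reaches $0.00 in month 12.

12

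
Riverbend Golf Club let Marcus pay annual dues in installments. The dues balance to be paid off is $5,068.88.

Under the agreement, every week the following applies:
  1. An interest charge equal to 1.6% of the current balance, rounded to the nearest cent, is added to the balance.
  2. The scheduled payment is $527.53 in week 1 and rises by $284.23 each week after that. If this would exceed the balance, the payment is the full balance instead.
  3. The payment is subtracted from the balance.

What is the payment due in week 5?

Week 1: opening $5,068.88; interest $81.10 → $5,149.98; payment $527.53; balance $4,622.45
Week 2: opening $4,622.45; interest $73.96 → $4,696.41; payment $811.76; balance $3,884.65
Week 3: opening $3,884.65; interest $62.15 → $3,946.80; payment $1,095.99; balance $2,850.81
Week 4: opening $2,850.81; interest $45.61 → $2,896.42; payment $1,380.22; balance $1,516.20
Week 5: opening $1,516.20; interest $24.26 → $1,540.46; payment $1,540.46; balance $0.00

$1,540.46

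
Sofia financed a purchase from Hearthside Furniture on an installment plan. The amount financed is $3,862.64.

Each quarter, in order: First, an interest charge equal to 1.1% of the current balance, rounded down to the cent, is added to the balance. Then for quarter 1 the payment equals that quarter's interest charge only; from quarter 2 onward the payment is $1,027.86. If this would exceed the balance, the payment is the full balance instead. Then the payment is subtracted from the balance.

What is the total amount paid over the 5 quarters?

$4,009.54

Quarter 1: opening $3,862.64; interest $42.48 → $3,905.12; payment $42.48; balance $3,862.64
Quarter 2: opening $3,862.64; interest $42.48 → $3,905.12; payment $1,027.86; balance $2,877.26
Quarter 3: opening $2,877.26; interest $31.64 → $2,908.90; payment $1,027.86; balance $1,881.04
Quarter 4: opening $1,881.04; interest $20.69 → $1,901.73; payment $1,027.86; balance $873.87
Quarter 5: opening $873.87; interest $9.61 → $883.48; payment $883.48; balance $0.00
Total paid: $4,009.54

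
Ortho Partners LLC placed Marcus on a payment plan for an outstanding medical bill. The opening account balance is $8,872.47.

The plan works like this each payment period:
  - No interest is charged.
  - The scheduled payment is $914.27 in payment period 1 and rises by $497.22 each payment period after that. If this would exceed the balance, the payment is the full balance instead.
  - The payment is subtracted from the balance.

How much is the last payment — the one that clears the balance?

Payment period 1: opening $8,872.47; payment $914.27; balance $7,958.20
Payment period 2: opening $7,958.20; payment $1,411.49; balance $6,546.71
Payment period 3: opening $6,546.71; payment $1,908.71; balance $4,638.00
Payment period 4: opening $4,638.00; payment $2,405.93; balance $2,232.07
Payment period 5: opening $2,232.07; payment $2,232.07; balance $0.00

$2,232.07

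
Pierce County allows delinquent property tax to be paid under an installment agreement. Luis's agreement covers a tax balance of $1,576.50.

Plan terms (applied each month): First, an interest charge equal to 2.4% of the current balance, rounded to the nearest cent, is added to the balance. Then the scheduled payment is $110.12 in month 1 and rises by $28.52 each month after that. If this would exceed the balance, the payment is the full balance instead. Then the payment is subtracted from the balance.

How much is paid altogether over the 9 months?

Month 1: opening $1,576.50; interest $37.84 → $1,614.34; payment $110.12; balance $1,504.22
Month 2: opening $1,504.22; interest $36.10 → $1,540.32; payment $138.64; balance $1,401.68
Month 3: opening $1,401.68; interest $33.64 → $1,435.32; payment $167.16; balance $1,268.16
Month 4: opening $1,268.16; interest $30.44 → $1,298.60; payment $195.68; balance $1,102.92
Month 5: opening $1,102.92; interest $26.47 → $1,129.39; payment $224.20; balance $905.19
Month 6: opening $905.19; interest $21.72 → $926.91; payment $252.72; balance $674.19
Month 7: opening $674.19; interest $16.18 → $690.37; payment $281.24; balance $409.13
Month 8: opening $409.13; interest $9.82 → $418.95; payment $309.76; balance $109.19
Month 9: opening $109.19; interest $2.62 → $111.81; payment $111.81; balance $0.00
Total paid: $1,791.33

$1,791.33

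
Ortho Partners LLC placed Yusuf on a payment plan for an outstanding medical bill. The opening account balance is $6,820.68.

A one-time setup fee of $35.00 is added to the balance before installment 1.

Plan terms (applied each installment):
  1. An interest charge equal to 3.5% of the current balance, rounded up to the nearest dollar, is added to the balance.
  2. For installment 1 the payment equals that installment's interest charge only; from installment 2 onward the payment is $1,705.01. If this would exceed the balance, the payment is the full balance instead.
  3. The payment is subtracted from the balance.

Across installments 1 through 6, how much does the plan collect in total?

$7,765.68

Installment 1: $6,855.68 +$240.00 interest = $7,095.68; pay $240.00 → $6,855.68
Installment 2: $6,855.68 +$240.00 interest = $7,095.68; pay $1,705.01 → $5,390.67
Installment 3: $5,390.67 +$189.00 interest = $5,579.67; pay $1,705.01 → $3,874.66
Installment 4: $3,874.66 +$136.00 interest = $4,010.66; pay $1,705.01 → $2,305.65
Installment 5: $2,305.65 +$81.00 interest = $2,386.65; pay $1,705.01 → $681.64
Installment 6: $681.64 +$24.00 interest = $705.64; pay $705.64 → $0.00
Total paid: $7,765.68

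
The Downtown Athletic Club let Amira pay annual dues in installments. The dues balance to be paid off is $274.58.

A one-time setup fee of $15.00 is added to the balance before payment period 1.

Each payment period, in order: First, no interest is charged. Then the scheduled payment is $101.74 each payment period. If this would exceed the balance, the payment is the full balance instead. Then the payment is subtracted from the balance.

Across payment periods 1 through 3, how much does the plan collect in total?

$289.58

# | Opening | Payment | End bal
1 | $289.58 | $101.74 | $187.84
2 | $187.84 | $101.74 | $86.10
3 | $86.10 | $86.10 | $0.00
Total paid: $289.58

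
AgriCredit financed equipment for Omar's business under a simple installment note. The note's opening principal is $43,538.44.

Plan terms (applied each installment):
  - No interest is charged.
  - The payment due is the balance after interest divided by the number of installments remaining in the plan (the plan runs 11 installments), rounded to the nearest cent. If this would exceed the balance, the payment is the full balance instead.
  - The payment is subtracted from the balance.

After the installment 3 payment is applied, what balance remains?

$31,664.32

Installment 1: opening $43,538.44; payment $3,958.04; balance $39,580.40
Installment 2: opening $39,580.40; payment $3,958.04; balance $35,622.36
Installment 3: opening $35,622.36; payment $3,958.04; balance $31,664.32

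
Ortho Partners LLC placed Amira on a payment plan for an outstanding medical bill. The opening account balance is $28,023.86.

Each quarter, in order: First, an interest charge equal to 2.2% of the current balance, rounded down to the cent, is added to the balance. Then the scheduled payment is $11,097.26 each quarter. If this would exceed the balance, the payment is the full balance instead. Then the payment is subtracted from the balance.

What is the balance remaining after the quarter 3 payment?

Quarter 1: $28,023.86 +$616.52 interest = $28,640.38; pay $11,097.26 → $17,543.12
Quarter 2: $17,543.12 +$385.94 interest = $17,929.06; pay $11,097.26 → $6,831.80
Quarter 3: $6,831.80 +$150.29 interest = $6,982.09; pay $6,982.09 → $0.00

$0.00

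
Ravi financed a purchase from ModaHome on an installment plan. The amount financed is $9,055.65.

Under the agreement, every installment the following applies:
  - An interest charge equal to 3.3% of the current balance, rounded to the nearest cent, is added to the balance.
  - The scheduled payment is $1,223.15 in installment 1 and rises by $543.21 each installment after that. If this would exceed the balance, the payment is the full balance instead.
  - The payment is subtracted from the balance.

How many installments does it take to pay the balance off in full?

5

# | Opening | Interest | Payment | End bal
1 | $9,055.65 | $298.84 | $1,223.15 | $8,131.34
2 | $8,131.34 | $268.33 | $1,766.36 | $6,633.31
3 | $6,633.31 | $218.90 | $2,309.57 | $4,542.64
4 | $4,542.64 | $149.91 | $2,852.78 | $1,839.77
5 | $1,839.77 | $60.71 | $1,900.48 | $0.00
Balance reaches $0.00 in installment 5.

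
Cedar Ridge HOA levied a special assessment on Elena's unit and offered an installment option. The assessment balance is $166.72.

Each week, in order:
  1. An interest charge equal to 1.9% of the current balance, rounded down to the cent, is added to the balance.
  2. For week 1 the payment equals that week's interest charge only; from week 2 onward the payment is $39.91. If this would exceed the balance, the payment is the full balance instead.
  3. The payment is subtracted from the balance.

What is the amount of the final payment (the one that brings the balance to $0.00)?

$15.77

Week 1: opening $166.72; interest $3.16 → $169.88; payment $3.16; balance $166.72
Week 2: opening $166.72; interest $3.16 → $169.88; payment $39.91; balance $129.97
Week 3: opening $129.97; interest $2.46 → $132.43; payment $39.91; balance $92.52
Week 4: opening $92.52; interest $1.75 → $94.27; payment $39.91; balance $54.36
Week 5: opening $54.36; interest $1.03 → $55.39; payment $39.91; balance $15.48
Week 6: opening $15.48; interest $0.29 → $15.77; payment $15.77; balance $0.00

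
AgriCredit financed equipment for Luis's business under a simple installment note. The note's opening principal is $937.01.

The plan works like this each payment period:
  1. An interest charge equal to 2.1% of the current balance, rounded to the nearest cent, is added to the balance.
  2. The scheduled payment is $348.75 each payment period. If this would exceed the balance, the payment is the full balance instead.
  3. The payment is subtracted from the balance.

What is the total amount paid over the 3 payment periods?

Payment period 1: $937.01 +$19.68 interest = $956.69; pay $348.75 → $607.94
Payment period 2: $607.94 +$12.77 interest = $620.71; pay $348.75 → $271.96
Payment period 3: $271.96 +$5.71 interest = $277.67; pay $277.67 → $0.00
Total paid: $975.17

$975.17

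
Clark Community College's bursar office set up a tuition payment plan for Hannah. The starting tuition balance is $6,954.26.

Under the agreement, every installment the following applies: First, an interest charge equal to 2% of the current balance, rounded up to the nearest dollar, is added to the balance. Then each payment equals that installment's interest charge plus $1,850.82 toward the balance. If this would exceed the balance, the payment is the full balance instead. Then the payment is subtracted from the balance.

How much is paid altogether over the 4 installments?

$7,292.26

Installment 1: $6,954.26 +$140.00 interest = $7,094.26; pay $1,990.82 → $5,103.44
Installment 2: $5,103.44 +$103.00 interest = $5,206.44; pay $1,953.82 → $3,252.62
Installment 3: $3,252.62 +$66.00 interest = $3,318.62; pay $1,916.82 → $1,401.80
Installment 4: $1,401.80 +$29.00 interest = $1,430.80; pay $1,430.80 → $0.00
Total paid: $7,292.26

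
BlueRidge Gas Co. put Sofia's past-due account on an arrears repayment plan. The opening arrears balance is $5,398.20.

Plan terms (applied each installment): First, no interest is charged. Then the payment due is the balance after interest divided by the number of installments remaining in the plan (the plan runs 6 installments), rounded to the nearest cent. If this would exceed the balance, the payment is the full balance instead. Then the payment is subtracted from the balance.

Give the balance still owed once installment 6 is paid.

# | Opening | Payment | End bal
1 | $5,398.20 | $899.70 | $4,498.50
2 | $4,498.50 | $899.70 | $3,598.80
3 | $3,598.80 | $899.70 | $2,699.10
4 | $2,699.10 | $899.70 | $1,799.40
5 | $1,799.40 | $899.70 | $899.70
6 | $899.70 | $899.70 | $0.00

$0.00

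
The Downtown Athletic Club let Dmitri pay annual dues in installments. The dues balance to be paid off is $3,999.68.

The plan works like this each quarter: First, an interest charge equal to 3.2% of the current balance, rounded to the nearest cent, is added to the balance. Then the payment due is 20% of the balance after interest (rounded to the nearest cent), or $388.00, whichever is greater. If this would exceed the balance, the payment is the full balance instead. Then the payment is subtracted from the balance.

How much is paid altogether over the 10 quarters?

$4,584.79

Quarter 1: $3,999.68 +$127.99 interest = $4,127.67; pay $825.53 → $3,302.14
Quarter 2: $3,302.14 +$105.67 interest = $3,407.81; pay $681.56 → $2,726.25
Quarter 3: $2,726.25 +$87.24 interest = $2,813.49; pay $562.70 → $2,250.79
Quarter 4: $2,250.79 +$72.03 interest = $2,322.82; pay $464.56 → $1,858.26
Quarter 5: $1,858.26 +$59.46 interest = $1,917.72; pay $388.00 → $1,529.72
Quarter 6: $1,529.72 +$48.95 interest = $1,578.67; pay $388.00 → $1,190.67
Quarter 7: $1,190.67 +$38.10 interest = $1,228.77; pay $388.00 → $840.77
Quarter 8: $840.77 +$26.90 interest = $867.67; pay $388.00 → $479.67
Quarter 9: $479.67 +$15.35 interest = $495.02; pay $388.00 → $107.02
Quarter 10: $107.02 +$3.42 interest = $110.44; pay $110.44 → $0.00
Total paid: $4,584.79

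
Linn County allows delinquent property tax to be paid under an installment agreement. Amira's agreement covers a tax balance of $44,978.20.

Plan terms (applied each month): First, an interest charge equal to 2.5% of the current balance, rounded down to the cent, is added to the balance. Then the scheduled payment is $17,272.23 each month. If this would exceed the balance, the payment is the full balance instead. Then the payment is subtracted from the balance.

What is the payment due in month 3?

$12,585.92

Month 1: opening $44,978.20; interest $1,124.45 → $46,102.65; payment $17,272.23; balance $28,830.42
Month 2: opening $28,830.42; interest $720.76 → $29,551.18; payment $17,272.23; balance $12,278.95
Month 3: opening $12,278.95; interest $306.97 → $12,585.92; payment $12,585.92; balance $0.00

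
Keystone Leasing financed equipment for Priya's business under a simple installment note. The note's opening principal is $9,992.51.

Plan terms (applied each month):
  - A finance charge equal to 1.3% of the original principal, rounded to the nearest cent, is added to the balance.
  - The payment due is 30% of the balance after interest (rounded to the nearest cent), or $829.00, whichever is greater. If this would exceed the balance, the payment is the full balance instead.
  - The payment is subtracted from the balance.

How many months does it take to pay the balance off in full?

8

Month 1: opening $9,992.51; interest $129.90 → $10,122.41; payment $3,036.72; balance $7,085.69
Month 2: opening $7,085.69; interest $129.90 → $7,215.59; payment $2,164.68; balance $5,050.91
Month 3: opening $5,050.91; interest $129.90 → $5,180.81; payment $1,554.24; balance $3,626.57
Month 4: opening $3,626.57; interest $129.90 → $3,756.47; payment $1,126.94; balance $2,629.53
Month 5: opening $2,629.53; interest $129.90 → $2,759.43; payment $829.00; balance $1,930.43
Month 6: opening $1,930.43; interest $129.90 → $2,060.33; payment $829.00; balance $1,231.33
Month 7: opening $1,231.33; interest $129.90 → $1,361.23; payment $829.00; balance $532.23
Month 8: opening $532.23; interest $129.90 → $662.13; payment $662.13; balance $0.00
Balance reaches $0.00 in month 8.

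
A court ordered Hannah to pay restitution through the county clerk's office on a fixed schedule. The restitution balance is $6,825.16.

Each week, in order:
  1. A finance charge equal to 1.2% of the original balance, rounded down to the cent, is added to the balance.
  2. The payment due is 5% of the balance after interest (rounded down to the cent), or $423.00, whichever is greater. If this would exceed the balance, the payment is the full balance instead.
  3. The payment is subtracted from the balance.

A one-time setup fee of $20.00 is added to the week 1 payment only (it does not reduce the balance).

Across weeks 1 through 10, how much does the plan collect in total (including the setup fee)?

Week 1: opening $6,825.16; interest $81.90 → $6,907.06; payment $423.00 (+ $20.00 fee); balance $6,484.06
Week 2: opening $6,484.06; interest $81.90 → $6,565.96; payment $423.00; balance $6,142.96
Week 3: opening $6,142.96; interest $81.90 → $6,224.86; payment $423.00; balance $5,801.86
Week 4: opening $5,801.86; interest $81.90 → $5,883.76; payment $423.00; balance $5,460.76
Week 5: opening $5,460.76; interest $81.90 → $5,542.66; payment $423.00; balance $5,119.66
Week 6: opening $5,119.66; interest $81.90 → $5,201.56; payment $423.00; balance $4,778.56
Week 7: opening $4,778.56; interest $81.90 → $4,860.46; payment $423.00; balance $4,437.46
Week 8: opening $4,437.46; interest $81.90 → $4,519.36; payment $423.00; balance $4,096.36
Week 9: opening $4,096.36; interest $81.90 → $4,178.26; payment $423.00; balance $3,755.26
Week 10: opening $3,755.26; interest $81.90 → $3,837.16; payment $423.00; balance $3,414.16
Total paid: $4,250.00

$4,250.00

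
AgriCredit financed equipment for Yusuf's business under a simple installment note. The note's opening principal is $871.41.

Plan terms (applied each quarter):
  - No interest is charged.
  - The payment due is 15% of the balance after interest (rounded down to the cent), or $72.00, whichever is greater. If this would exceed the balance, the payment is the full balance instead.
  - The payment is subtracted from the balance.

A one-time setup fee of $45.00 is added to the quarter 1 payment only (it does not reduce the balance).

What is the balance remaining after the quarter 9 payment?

# | Opening | Payment | Fee | End bal
1 | $871.41 | $130.71 | $45.00 | $740.70
2 | $740.70 | $111.10 | — | $629.60
3 | $629.60 | $94.44 | — | $535.16
4 | $535.16 | $80.27 | — | $454.89
5 | $454.89 | $72.00 | — | $382.89
6 | $382.89 | $72.00 | — | $310.89
7 | $310.89 | $72.00 | — | $238.89
8 | $238.89 | $72.00 | — | $166.89
9 | $166.89 | $72.00 | — | $94.89

$94.89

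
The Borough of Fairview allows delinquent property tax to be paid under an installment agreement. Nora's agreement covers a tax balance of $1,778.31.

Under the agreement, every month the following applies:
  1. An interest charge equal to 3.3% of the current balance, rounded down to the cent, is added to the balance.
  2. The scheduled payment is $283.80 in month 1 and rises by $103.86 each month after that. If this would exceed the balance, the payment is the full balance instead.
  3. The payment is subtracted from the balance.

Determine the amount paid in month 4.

$595.38

Month 1: opening $1,778.31; interest $58.68 → $1,836.99; payment $283.80; balance $1,553.19
Month 2: opening $1,553.19; interest $51.25 → $1,604.44; payment $387.66; balance $1,216.78
Month 3: opening $1,216.78; interest $40.15 → $1,256.93; payment $491.52; balance $765.41
Month 4: opening $765.41; interest $25.25 → $790.66; payment $595.38; balance $195.28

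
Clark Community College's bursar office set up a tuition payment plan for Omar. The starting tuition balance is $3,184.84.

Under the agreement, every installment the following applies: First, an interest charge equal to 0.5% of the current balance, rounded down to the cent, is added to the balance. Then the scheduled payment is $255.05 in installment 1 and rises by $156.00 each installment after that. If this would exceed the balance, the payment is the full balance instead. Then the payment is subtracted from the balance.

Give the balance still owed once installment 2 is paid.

Installment 1: opening $3,184.84; interest $15.92 → $3,200.76; payment $255.05; balance $2,945.71
Installment 2: opening $2,945.71; interest $14.72 → $2,960.43; payment $411.05; balance $2,549.38

$2,549.38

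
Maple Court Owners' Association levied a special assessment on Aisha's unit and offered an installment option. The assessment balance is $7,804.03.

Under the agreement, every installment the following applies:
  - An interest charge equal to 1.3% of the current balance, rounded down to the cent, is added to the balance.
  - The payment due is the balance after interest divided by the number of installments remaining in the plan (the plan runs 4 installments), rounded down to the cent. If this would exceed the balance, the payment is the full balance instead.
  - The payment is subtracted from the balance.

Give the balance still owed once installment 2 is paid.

$4,004.12

Installment 1: $7,804.03 +$101.45 interest = $7,905.48; pay $1,976.37 → $5,929.11
Installment 2: $5,929.11 +$77.07 interest = $6,006.18; pay $2,002.06 → $4,004.12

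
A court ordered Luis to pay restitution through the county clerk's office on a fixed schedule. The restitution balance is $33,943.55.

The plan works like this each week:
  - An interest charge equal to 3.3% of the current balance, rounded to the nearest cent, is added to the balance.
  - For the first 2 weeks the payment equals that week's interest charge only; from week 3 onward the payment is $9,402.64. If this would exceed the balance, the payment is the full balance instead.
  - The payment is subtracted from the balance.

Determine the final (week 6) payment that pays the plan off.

$8,539.86

Week 1: $33,943.55 +$1,120.14 interest = $35,063.69; pay $1,120.14 → $33,943.55
Week 2: $33,943.55 +$1,120.14 interest = $35,063.69; pay $1,120.14 → $33,943.55
Week 3: $33,943.55 +$1,120.14 interest = $35,063.69; pay $9,402.64 → $25,661.05
Week 4: $25,661.05 +$846.81 interest = $26,507.86; pay $9,402.64 → $17,105.22
Week 5: $17,105.22 +$564.47 interest = $17,669.69; pay $9,402.64 → $8,267.05
Week 6: $8,267.05 +$272.81 interest = $8,539.86; pay $8,539.86 → $0.00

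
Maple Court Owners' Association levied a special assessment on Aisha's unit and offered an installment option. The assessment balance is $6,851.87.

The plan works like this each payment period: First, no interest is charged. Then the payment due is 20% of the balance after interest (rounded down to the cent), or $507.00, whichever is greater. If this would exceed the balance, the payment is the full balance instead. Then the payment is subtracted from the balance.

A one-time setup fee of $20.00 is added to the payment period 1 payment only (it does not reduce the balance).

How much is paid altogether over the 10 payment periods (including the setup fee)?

Payment period 1: opening $6,851.87; payment $1,370.37 (+ $20.00 fee); balance $5,481.50
Payment period 2: opening $5,481.50; payment $1,096.30; balance $4,385.20
Payment period 3: opening $4,385.20; payment $877.04; balance $3,508.16
Payment period 4: opening $3,508.16; payment $701.63; balance $2,806.53
Payment period 5: opening $2,806.53; payment $561.30; balance $2,245.23
Payment period 6: opening $2,245.23; payment $507.00; balance $1,738.23
Payment period 7: opening $1,738.23; payment $507.00; balance $1,231.23
Payment period 8: opening $1,231.23; payment $507.00; balance $724.23
Payment period 9: opening $724.23; payment $507.00; balance $217.23
Payment period 10: opening $217.23; payment $217.23; balance $0.00
Total paid: $6,871.87

$6,871.87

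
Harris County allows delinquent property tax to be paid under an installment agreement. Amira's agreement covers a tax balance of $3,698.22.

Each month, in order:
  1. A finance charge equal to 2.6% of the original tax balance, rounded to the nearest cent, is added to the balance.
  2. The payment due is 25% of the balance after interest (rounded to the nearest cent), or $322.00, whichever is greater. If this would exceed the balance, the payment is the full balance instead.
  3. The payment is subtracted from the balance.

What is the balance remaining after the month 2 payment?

$2,206.45

# | Opening | Interest | Payment | End bal
1 | $3,698.22 | $96.15 | $948.59 | $2,845.78
2 | $2,845.78 | $96.15 | $735.48 | $2,206.45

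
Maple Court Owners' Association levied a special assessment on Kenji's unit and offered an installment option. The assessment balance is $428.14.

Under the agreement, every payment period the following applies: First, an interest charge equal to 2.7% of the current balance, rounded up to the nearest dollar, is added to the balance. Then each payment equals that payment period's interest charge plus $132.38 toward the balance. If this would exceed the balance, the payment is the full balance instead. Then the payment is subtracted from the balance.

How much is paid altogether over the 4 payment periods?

$454.14

# | Opening | Interest | Payment | End bal
1 | $428.14 | $12.00 | $144.38 | $295.76
2 | $295.76 | $8.00 | $140.38 | $163.38
3 | $163.38 | $5.00 | $137.38 | $31.00
4 | $31.00 | $1.00 | $32.00 | $0.00
Total paid: $454.14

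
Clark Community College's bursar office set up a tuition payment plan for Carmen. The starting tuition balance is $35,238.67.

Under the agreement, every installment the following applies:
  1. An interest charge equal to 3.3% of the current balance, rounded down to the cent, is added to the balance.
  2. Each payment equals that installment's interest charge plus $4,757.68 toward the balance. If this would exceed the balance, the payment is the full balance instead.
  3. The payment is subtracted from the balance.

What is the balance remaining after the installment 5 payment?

# | Opening | Interest | Payment | End bal
1 | $35,238.67 | $1,162.87 | $5,920.55 | $30,480.99
2 | $30,480.99 | $1,005.87 | $5,763.55 | $25,723.31
3 | $25,723.31 | $848.86 | $5,606.54 | $20,965.63
4 | $20,965.63 | $691.86 | $5,449.54 | $16,207.95
5 | $16,207.95 | $534.86 | $5,292.54 | $11,450.27

$11,450.27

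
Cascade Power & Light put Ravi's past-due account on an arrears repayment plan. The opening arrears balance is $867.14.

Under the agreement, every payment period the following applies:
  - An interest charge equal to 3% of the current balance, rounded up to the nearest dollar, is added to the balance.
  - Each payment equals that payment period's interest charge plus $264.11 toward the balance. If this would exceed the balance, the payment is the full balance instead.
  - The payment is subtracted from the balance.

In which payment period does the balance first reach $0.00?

4

Payment period 1: opening $867.14; interest $27.00 → $894.14; payment $291.11; balance $603.03
Payment period 2: opening $603.03; interest $19.00 → $622.03; payment $283.11; balance $338.92
Payment period 3: opening $338.92; interest $11.00 → $349.92; payment $275.11; balance $74.81
Payment period 4: opening $74.81; interest $3.00 → $77.81; payment $77.81; balance $0.00
Balance reaches $0.00 in payment period 4.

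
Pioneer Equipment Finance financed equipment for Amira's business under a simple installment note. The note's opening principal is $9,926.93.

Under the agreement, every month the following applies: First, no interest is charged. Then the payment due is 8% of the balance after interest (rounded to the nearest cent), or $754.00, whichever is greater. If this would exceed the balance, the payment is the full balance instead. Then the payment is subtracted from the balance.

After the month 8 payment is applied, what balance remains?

$3,854.78

Month 1: $9,926.93 − $794.15 → $9,132.78
Month 2: $9,132.78 − $754.00 → $8,378.78
Month 3: $8,378.78 − $754.00 → $7,624.78
Month 4: $7,624.78 − $754.00 → $6,870.78
Month 5: $6,870.78 − $754.00 → $6,116.78
Month 6: $6,116.78 − $754.00 → $5,362.78
Month 7: $5,362.78 − $754.00 → $4,608.78
Month 8: $4,608.78 − $754.00 → $3,854.78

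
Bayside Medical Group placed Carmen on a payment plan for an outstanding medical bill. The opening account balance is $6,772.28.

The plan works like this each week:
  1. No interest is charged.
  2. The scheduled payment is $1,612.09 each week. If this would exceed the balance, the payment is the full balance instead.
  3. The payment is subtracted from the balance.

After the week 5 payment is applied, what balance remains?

Week 1: opening $6,772.28; payment $1,612.09; balance $5,160.19
Week 2: opening $5,160.19; payment $1,612.09; balance $3,548.10
Week 3: opening $3,548.10; payment $1,612.09; balance $1,936.01
Week 4: opening $1,936.01; payment $1,612.09; balance $323.92
Week 5: opening $323.92; payment $323.92; balance $0.00

$0.00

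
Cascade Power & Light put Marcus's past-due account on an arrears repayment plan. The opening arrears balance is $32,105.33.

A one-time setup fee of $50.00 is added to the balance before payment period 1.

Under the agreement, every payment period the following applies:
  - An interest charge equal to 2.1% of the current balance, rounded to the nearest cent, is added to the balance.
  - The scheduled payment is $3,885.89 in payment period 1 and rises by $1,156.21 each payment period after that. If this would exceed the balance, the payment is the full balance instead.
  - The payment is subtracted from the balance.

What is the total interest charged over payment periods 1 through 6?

$2,518.13

# | Opening | Interest | Payment | End bal
1 | $32,155.33 | $675.26 | $3,885.89 | $28,944.70
2 | $28,944.70 | $607.84 | $5,042.10 | $24,510.44
3 | $24,510.44 | $514.72 | $6,198.31 | $18,826.85
4 | $18,826.85 | $395.36 | $7,354.52 | $11,867.69
5 | $11,867.69 | $249.22 | $8,510.73 | $3,606.18
6 | $3,606.18 | $75.73 | $3,681.91 | $0.00
Total interest: $675.26 + $607.84 + $514.72 + $395.36 + $249.22 + $75.73 = $2,518.13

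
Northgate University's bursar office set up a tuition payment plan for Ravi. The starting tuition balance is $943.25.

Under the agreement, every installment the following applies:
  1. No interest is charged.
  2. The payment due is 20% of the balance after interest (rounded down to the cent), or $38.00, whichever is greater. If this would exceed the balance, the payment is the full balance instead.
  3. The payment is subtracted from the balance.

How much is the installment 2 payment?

# | Opening | Payment | End bal
1 | $943.25 | $188.65 | $754.60
2 | $754.60 | $150.92 | $603.68

$150.92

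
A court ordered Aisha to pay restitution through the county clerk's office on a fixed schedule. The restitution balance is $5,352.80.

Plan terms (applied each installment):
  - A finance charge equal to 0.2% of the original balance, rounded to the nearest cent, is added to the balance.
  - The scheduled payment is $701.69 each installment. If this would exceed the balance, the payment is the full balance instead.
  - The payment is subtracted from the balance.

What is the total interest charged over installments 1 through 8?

$85.68

Installment 1: opening $5,352.80; interest $10.71 → $5,363.51; payment $701.69; balance $4,661.82
Installment 2: opening $4,661.82; interest $10.71 → $4,672.53; payment $701.69; balance $3,970.84
Installment 3: opening $3,970.84; interest $10.71 → $3,981.55; payment $701.69; balance $3,279.86
Installment 4: opening $3,279.86; interest $10.71 → $3,290.57; payment $701.69; balance $2,588.88
Installment 5: opening $2,588.88; interest $10.71 → $2,599.59; payment $701.69; balance $1,897.90
Installment 6: opening $1,897.90; interest $10.71 → $1,908.61; payment $701.69; balance $1,206.92
Installment 7: opening $1,206.92; interest $10.71 → $1,217.63; payment $701.69; balance $515.94
Installment 8: opening $515.94; interest $10.71 → $526.65; payment $526.65; balance $0.00
Total interest: $10.71 + $10.71 + $10.71 + $10.71 + $10.71 + $10.71 + $10.71 + $10.71 = $85.68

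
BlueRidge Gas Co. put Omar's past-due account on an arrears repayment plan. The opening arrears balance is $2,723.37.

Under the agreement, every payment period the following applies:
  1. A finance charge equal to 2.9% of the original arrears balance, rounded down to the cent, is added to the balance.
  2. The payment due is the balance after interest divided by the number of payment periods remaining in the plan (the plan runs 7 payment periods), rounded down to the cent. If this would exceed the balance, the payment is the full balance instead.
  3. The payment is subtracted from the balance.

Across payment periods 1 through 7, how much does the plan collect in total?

Payment period 1: opening $2,723.37; interest $78.97 → $2,802.34; payment $400.33; balance $2,402.01
Payment period 2: opening $2,402.01; interest $78.97 → $2,480.98; payment $413.49; balance $2,067.49
Payment period 3: opening $2,067.49; interest $78.97 → $2,146.46; payment $429.29; balance $1,717.17
Payment period 4: opening $1,717.17; interest $78.97 → $1,796.14; payment $449.03; balance $1,347.11
Payment period 5: opening $1,347.11; interest $78.97 → $1,426.08; payment $475.36; balance $950.72
Payment period 6: opening $950.72; interest $78.97 → $1,029.69; payment $514.84; balance $514.85
Payment period 7: opening $514.85; interest $78.97 → $593.82; payment $593.82; balance $0.00
Total paid: $3,276.16

$3,276.16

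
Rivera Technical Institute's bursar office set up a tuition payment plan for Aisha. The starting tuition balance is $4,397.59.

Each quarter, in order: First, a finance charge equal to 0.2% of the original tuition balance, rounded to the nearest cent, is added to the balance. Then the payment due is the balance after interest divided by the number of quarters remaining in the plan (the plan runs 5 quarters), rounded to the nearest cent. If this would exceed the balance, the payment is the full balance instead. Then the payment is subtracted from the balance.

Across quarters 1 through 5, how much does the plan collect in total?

$4,441.59

# | Opening | Interest | Payment | End bal
1 | $4,397.59 | $8.80 | $881.28 | $3,525.11
2 | $3,525.11 | $8.80 | $883.48 | $2,650.43
3 | $2,650.43 | $8.80 | $886.41 | $1,772.82
4 | $1,772.82 | $8.80 | $890.81 | $890.81
5 | $890.81 | $8.80 | $899.61 | $0.00
Total paid: $4,441.59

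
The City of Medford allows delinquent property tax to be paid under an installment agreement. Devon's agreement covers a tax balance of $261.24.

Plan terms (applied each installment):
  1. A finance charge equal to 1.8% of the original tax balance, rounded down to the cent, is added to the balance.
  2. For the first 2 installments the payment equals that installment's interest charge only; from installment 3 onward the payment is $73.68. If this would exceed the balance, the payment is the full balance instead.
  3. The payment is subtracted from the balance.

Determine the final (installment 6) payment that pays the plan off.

Installment 1: $261.24 +$4.70 interest = $265.94; pay $4.70 → $261.24
Installment 2: $261.24 +$4.70 interest = $265.94; pay $4.70 → $261.24
Installment 3: $261.24 +$4.70 interest = $265.94; pay $73.68 → $192.26
Installment 4: $192.26 +$4.70 interest = $196.96; pay $73.68 → $123.28
Installment 5: $123.28 +$4.70 interest = $127.98; pay $73.68 → $54.30
Installment 6: $54.30 +$4.70 interest = $59.00; pay $59.00 → $0.00

$59.00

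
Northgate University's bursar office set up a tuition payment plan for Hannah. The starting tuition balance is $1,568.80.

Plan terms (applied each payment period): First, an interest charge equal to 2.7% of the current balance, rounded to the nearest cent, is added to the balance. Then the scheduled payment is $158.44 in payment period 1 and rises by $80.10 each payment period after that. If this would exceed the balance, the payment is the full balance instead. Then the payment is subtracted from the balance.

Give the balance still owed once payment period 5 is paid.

$133.26

Payment period 1: opening $1,568.80; interest $42.36 → $1,611.16; payment $158.44; balance $1,452.72
Payment period 2: opening $1,452.72; interest $39.22 → $1,491.94; payment $238.54; balance $1,253.40
Payment period 3: opening $1,253.40; interest $33.84 → $1,287.24; payment $318.64; balance $968.60
Payment period 4: opening $968.60; interest $26.15 → $994.75; payment $398.74; balance $596.01
Payment period 5: opening $596.01; interest $16.09 → $612.10; payment $478.84; balance $133.26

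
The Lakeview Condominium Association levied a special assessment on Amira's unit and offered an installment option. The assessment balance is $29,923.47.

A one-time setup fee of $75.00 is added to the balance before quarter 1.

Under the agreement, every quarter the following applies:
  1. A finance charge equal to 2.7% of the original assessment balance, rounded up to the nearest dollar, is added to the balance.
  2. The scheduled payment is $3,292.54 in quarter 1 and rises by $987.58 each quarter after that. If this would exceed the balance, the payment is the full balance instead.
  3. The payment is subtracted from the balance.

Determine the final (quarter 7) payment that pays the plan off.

Quarter 1: opening $29,998.47; interest $808.00 → $30,806.47; payment $3,292.54; balance $27,513.93
Quarter 2: opening $27,513.93; interest $808.00 → $28,321.93; payment $4,280.12; balance $24,041.81
Quarter 3: opening $24,041.81; interest $808.00 → $24,849.81; payment $5,267.70; balance $19,582.11
Quarter 4: opening $19,582.11; interest $808.00 → $20,390.11; payment $6,255.28; balance $14,134.83
Quarter 5: opening $14,134.83; interest $808.00 → $14,942.83; payment $7,242.86; balance $7,699.97
Quarter 6: opening $7,699.97; interest $808.00 → $8,507.97; payment $8,230.44; balance $277.53
Quarter 7: opening $277.53; interest $808.00 → $1,085.53; payment $1,085.53; balance $0.00

$1,085.53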